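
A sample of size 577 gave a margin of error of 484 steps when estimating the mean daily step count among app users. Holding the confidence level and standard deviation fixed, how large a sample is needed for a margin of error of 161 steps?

5215

Margin of error scales as 1/√n, so n₂ = n₁·(E₁/E₂)².
n₂ = 577 × (484/161)² = 577 × 9.037 = 5214.35
Round up: n₂ = 5215.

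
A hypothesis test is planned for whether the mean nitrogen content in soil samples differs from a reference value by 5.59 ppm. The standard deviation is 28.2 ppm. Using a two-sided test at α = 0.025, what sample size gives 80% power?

n = 242

For a one-sample z-test, n = ((z_{α/2} + z_β)·σ/δ)².
z_{α/2} = 2.241 (two-sided α = 0.025); z_β = 0.842 (power 80% → β = 0.2).
n = (3.083 × 28.2 / 5.59)² = 241.89
Round up: n = 242.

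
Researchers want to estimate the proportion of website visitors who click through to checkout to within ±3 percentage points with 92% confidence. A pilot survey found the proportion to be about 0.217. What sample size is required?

579

For a proportion with margin E = 0.03 at 92% confidence, z = 1.751.
n = p̂(1−p̂)(z/E)² = 0.217 × 0.783 × (1.751/0.03)² = 578.83
Round up: n = 579.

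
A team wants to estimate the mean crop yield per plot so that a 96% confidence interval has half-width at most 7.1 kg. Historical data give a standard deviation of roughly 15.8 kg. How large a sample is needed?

21

For a mean, the margin of error is E = z·σ/√n, so n = (zσ/E)².
At 96% confidence, z = 2.054.
n = (2.054 × 15.8 / 7.1)² = 20.89
Round up: n = 21.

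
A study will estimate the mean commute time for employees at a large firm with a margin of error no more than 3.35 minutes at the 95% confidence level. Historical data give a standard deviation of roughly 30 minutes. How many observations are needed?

n = 309

For a mean, the margin of error is E = z·σ/√n, so n = (zσ/E)².
At 95% confidence, z = 1.960.
n = (1.960 × 30 / 3.35)² = 308.08
Round up: n = 309.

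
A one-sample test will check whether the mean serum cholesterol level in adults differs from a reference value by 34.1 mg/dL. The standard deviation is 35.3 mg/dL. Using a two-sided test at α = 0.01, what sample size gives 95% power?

20

For a one-sample z-test, n = ((z_{α/2} + z_β)·σ/δ)².
z_{α/2} = 2.576 (two-sided α = 0.01); z_β = 1.645 (power 95% → β = 0.05).
n = (4.221 × 35.3 / 34.1)² = 19.09
Round up: n = 20.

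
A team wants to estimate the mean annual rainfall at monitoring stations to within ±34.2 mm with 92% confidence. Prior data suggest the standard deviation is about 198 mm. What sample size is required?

For a mean, the margin of error is E = z·σ/√n, so n = (zσ/E)².
At 92% confidence, z = 1.751.
n = (1.751 × 198 / 34.2)² = 102.77
Round up: n = 103.

103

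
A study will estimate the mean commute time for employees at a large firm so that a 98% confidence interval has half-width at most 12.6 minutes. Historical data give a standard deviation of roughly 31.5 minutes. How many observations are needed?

For a mean, the margin of error is E = z·σ/√n, so n = (zσ/E)².
At 98% confidence, z = 2.326.
n = (2.326 × 31.5 / 12.6)² = 33.81
Round up: n = 34.

n = 34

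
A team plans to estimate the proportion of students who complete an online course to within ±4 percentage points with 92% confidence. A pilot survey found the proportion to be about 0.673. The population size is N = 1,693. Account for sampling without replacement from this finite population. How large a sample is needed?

n = 338

For a proportion with margin E = 0.04 at 92% confidence, z = 1.751.
n = p̂(1−p̂)(z/E)² = 0.673 × 0.327 × (1.751/0.04)² = 421.71 — call this n₀.
Finite-population correction with N = 1,693: n = n₀ / (1 + (n₀−1)/N) = 421.71 / 1.248 = 337.91
Round up: n = 338.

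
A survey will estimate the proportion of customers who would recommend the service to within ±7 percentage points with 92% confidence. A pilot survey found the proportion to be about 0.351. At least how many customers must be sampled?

For a proportion with margin E = 0.07 at 92% confidence, z = 1.751.
n = p̂(1−p̂)(z/E)² = 0.351 × 0.649 × (1.751/0.07)² = 142.54
Round up: n = 143.

143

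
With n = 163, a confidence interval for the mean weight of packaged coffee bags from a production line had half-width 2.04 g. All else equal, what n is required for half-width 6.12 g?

Margin of error scales as 1/√n, so n₂ = n₁·(E₁/E₂)².
n₂ = 163 × (2.04/6.12)² = 163 × 0.1111 = 18.11
Round up: n₂ = 19.

n = 19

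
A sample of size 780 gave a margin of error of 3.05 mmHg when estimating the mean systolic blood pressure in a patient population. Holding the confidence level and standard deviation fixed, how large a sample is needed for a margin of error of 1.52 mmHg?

Margin of error scales as 1/√n, so n₂ = n₁·(E₁/E₂)².
n₂ = 780 × (3.05/1.52)² = 780 × 4.026 = 3140.28
Round up: n₂ = 3141.

3141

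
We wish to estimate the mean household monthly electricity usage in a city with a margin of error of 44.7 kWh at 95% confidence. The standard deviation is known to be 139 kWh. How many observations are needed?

38

For a mean, the margin of error is E = z·σ/√n, so n = (zσ/E)².
At 95% confidence, z = 1.960.
n = (1.960 × 139 / 44.7)² = 37.15
Round up: n = 38.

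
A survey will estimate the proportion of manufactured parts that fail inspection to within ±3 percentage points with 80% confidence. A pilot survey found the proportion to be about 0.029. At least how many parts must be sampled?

52

For a proportion with margin E = 0.03 at 80% confidence, z = 1.282.
n = p̂(1−p̂)(z/E)² = 0.029 × 0.971 × (1.282/0.03)² = 51.42
Round up: n = 52.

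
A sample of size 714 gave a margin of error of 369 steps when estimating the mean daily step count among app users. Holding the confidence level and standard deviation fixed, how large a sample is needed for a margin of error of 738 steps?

179

Margin of error scales as 1/√n, so n₂ = n₁·(E₁/E₂)².
n₂ = 714 × (369/738)² = 714 × 0.25 = 178.50
Round up: n₂ = 179.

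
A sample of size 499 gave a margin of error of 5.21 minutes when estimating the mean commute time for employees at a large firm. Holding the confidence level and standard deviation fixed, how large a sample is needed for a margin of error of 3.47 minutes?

Margin of error scales as 1/√n, so n₂ = n₁·(E₁/E₂)².
n₂ = 499 × (5.21/3.47)² = 499 × 2.254 = 1124.75
Round up: n₂ = 1125.

1125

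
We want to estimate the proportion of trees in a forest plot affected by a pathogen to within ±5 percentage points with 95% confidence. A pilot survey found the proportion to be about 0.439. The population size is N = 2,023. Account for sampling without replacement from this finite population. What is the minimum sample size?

319

For a proportion with margin E = 0.05 at 95% confidence, z = 1.960.
n = p̂(1−p̂)(z/E)² = 0.439 × 0.561 × (1.960/0.05)² = 378.44 — call this n₀.
Finite-population correction with N = 2,023: n = n₀ / (1 + (n₀−1)/N) = 378.44 / 1.187 = 318.82
Round up: n = 319.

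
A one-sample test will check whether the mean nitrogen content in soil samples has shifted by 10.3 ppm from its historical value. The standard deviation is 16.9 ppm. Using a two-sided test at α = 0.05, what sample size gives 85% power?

25

For a one-sample z-test, n = ((z_{α/2} + z_β)·σ/δ)².
z_{α/2} = 1.960 (two-sided α = 0.05); z_β = 1.036 (power 85% → β = 0.15).
n = (2.996 × 16.9 / 10.3)² = 24.16
Round up: n = 25.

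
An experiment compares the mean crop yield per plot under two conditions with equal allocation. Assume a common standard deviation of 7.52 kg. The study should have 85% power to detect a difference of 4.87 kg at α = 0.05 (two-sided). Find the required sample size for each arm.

For two equal groups, n per group = 2·((z_{α/2} + z_β)·σ/δ)².
z_{α/2} = 1.960; z_β = 1.036 (power 85%).
n = 2 × (2.996 × 7.52 / 4.87)² = 2 × 21.40 = 42.80
Round up: n = 43 per group.

43 per group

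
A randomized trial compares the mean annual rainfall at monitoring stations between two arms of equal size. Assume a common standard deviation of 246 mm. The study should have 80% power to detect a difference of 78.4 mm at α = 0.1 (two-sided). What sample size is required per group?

122 per group

For two equal groups, n per group = 2·((z_{α/2} + z_β)·σ/δ)².
z_{α/2} = 1.645; z_β = 0.842 (power 80%).
n = 2 × (2.487 × 246 / 78.4)² = 2 × 60.90 = 121.80
Round up: n = 122 per group.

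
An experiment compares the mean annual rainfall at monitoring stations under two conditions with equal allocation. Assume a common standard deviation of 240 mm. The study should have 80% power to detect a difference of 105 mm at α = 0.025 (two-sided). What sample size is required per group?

For two equal groups, n per group = 2·((z_{α/2} + z_β)·σ/δ)².
z_{α/2} = 2.241; z_β = 0.842 (power 80%).
n = 2 × (3.083 × 240 / 105)² = 2 × 49.66 = 99.32
Round up: n = 100 per group.

100 per group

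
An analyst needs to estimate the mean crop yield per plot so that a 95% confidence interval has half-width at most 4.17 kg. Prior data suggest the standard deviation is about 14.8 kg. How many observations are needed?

For a mean, the margin of error is E = z·σ/√n, so n = (zσ/E)².
At 95% confidence, z = 1.960.
n = (1.960 × 14.8 / 4.17)² = 48.39
Round up: n = 49.

49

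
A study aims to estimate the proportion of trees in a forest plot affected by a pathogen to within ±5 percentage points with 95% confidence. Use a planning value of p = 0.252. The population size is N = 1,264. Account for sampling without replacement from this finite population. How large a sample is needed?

236

For a proportion with margin E = 0.05 at 95% confidence, z = 1.960.
n = p̂(1−p̂)(z/E)² = 0.252 × 0.748 × (1.960/0.05)² = 289.65 — call this n₀.
Finite-population correction with N = 1,264: n = n₀ / (1 + (n₀−1)/N) = 289.65 / 1.228 = 235.87
Round up: n = 236.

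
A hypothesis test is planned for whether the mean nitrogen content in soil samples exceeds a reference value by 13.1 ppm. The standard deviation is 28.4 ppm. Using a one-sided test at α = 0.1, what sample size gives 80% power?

For a one-sample z-test, n = ((z_α + z_β)·σ/δ)².
z_α = 1.282 (one-sided α = 0.1); z_β = 0.842 (power 80% → β = 0.2).
n = (2.124 × 28.4 / 13.1)² = 21.20
Round up: n = 22.

22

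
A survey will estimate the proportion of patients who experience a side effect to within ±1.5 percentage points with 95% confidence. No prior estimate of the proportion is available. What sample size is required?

4269

For a proportion with margin E = 0.015 at 95% confidence, z = 1.960.
With no prior estimate, use p = 0.5, which maximizes p(1−p) at 0.25.
n = 0.25 × (z/E)² = 0.25 × (1.960/0.015)² = 4268.44
Round up: n = 4269.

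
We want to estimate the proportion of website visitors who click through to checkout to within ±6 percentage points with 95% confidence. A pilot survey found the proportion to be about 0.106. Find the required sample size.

For a proportion with margin E = 0.06 at 95% confidence, z = 1.960.
n = p̂(1−p̂)(z/E)² = 0.106 × 0.894 × (1.960/0.06)² = 101.12
Round up: n = 102.

n = 102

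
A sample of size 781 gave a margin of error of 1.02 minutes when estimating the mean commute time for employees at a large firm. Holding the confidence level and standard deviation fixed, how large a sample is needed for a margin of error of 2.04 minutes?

n = 196

Margin of error scales as 1/√n, so n₂ = n₁·(E₁/E₂)².
n₂ = 781 × (1.02/2.04)² = 781 × 0.25 = 195.25
Round up: n₂ = 196.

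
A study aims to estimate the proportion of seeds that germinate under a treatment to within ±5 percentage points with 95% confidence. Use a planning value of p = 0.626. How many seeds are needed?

For a proportion with margin E = 0.05 at 95% confidence, z = 1.960.
n = p̂(1−p̂)(z/E)² = 0.626 × 0.374 × (1.960/0.05)² = 359.76
Round up: n = 360.

360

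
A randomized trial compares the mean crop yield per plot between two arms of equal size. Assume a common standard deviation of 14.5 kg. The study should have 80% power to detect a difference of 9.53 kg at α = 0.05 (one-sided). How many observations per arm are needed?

29 per group

For two equal groups, n per group = 2·((z_α + z_β)·σ/δ)².
z_α = 1.645; z_β = 0.842 (power 80%).
n = 2 × (2.487 × 14.5 / 9.53)² = 2 × 14.32 = 28.64
Round up: n = 29 per group.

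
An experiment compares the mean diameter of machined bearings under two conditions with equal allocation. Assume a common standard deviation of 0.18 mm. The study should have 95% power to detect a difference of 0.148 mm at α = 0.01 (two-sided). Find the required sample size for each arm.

53 per group

For two equal groups, n per group = 2·((z_{α/2} + z_β)·σ/δ)².
z_{α/2} = 2.576; z_β = 1.645 (power 95%).
n = 2 × (4.221 × 0.18 / 0.148)² = 2 × 26.35 = 52.70
Round up: n = 53 per group.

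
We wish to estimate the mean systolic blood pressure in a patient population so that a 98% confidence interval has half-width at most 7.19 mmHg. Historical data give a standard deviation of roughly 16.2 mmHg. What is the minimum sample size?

For a mean, the margin of error is E = z·σ/√n, so n = (zσ/E)².
At 98% confidence, z = 2.326.
n = (2.326 × 16.2 / 7.19)² = 27.47
Round up: n = 28.

n = 28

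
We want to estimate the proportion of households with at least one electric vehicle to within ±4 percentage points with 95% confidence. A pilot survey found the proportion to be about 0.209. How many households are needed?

For a proportion with margin E = 0.04 at 95% confidence, z = 1.960.
n = p̂(1−p̂)(z/E)² = 0.209 × 0.791 × (1.960/0.04)² = 396.93
Round up: n = 397.

397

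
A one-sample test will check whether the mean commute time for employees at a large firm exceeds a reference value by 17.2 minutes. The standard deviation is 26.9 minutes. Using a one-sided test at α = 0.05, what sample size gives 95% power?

27

For a one-sample z-test, n = ((z_α + z_β)·σ/δ)².
z_α = 1.645 (one-sided α = 0.05); z_β = 1.645 (power 95% → β = 0.05).
n = (3.290 × 26.9 / 17.2)² = 26.48
Round up: n = 27.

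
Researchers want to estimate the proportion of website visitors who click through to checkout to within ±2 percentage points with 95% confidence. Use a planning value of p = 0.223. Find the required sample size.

For a proportion with margin E = 0.02 at 95% confidence, z = 1.960.
n = p̂(1−p̂)(z/E)² = 0.223 × 0.777 × (1.960/0.02)² = 1664.09
Round up: n = 1665.

n = 1665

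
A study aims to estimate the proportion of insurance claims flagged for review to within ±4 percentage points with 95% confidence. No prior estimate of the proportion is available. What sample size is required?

n = 601

For a proportion with margin E = 0.04 at 95% confidence, z = 1.960.
With no prior estimate, use p = 0.5, which maximizes p(1−p) at 0.25.
n = 0.25 × (z/E)² = 0.25 × (1.960/0.04)² = 600.25
Round up: n = 601.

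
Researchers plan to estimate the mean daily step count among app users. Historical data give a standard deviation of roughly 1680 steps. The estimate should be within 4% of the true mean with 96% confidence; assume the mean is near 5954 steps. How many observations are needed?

210

For a mean, the margin of error is E = z·σ/√n, so n = (zσ/E)².
At 96% confidence, z = 2.054.
E = 4% of 5954 = 238.2 steps.
n = (2.054 × 1680 / 238.2)² = 209.93
Round up: n = 210.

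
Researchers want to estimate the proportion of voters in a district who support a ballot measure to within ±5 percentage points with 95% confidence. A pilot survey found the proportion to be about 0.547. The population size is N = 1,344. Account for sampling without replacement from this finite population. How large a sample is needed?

n = 297

For a proportion with margin E = 0.05 at 95% confidence, z = 1.960.
n = p̂(1−p̂)(z/E)² = 0.547 × 0.453 × (1.960/0.05)² = 380.77 — call this n₀.
Finite-population correction with N = 1,344: n = n₀ / (1 + (n₀−1)/N) = 380.77 / 1.283 = 296.78
Round up: n = 297.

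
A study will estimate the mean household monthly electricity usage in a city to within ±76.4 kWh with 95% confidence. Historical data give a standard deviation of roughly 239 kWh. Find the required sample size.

38

For a mean, the margin of error is E = z·σ/√n, so n = (zσ/E)².
At 95% confidence, z = 1.960.
n = (1.960 × 239 / 76.4)² = 37.59
Round up: n = 38.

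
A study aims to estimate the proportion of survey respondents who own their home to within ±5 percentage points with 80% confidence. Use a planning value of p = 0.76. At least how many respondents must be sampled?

120

For a proportion with margin E = 0.05 at 80% confidence, z = 1.282.
n = p̂(1−p̂)(z/E)² = 0.76 × 0.24 × (1.282/0.05)² = 119.91
Round up: n = 120.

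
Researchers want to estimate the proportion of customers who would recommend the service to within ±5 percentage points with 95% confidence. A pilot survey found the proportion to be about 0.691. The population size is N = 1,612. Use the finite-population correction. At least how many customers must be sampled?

For a proportion with margin E = 0.05 at 95% confidence, z = 1.960.
n = p̂(1−p̂)(z/E)² = 0.691 × 0.309 × (1.960/0.05)² = 328.10 — call this n₀.
Finite-population correction with N = 1,612: n = n₀ / (1 + (n₀−1)/N) = 328.10 / 1.203 = 272.73
Round up: n = 273.

273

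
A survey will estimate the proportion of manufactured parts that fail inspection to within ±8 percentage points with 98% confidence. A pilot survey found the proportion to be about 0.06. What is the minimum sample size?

For a proportion with margin E = 0.08 at 98% confidence, z = 2.326.
n = p̂(1−p̂)(z/E)² = 0.06 × 0.94 × (2.326/0.08)² = 47.68
Round up: n = 48.

n = 48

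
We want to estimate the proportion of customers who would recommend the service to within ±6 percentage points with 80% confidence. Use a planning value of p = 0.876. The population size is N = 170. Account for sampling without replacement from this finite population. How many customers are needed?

For a proportion with margin E = 0.06 at 80% confidence, z = 1.282.
n = p̂(1−p̂)(z/E)² = 0.876 × 0.124 × (1.282/0.06)² = 49.59 — call this n₀.
Finite-population correction with N = 170: n = n₀ / (1 + (n₀−1)/N) = 49.59 / 1.286 = 38.56
Round up: n = 39.

39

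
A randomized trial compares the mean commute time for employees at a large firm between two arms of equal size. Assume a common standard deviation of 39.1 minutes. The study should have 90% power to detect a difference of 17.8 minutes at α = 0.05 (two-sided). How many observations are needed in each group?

For two equal groups, n per group = 2·((z_{α/2} + z_β)·σ/δ)².
z_{α/2} = 1.960; z_β = 1.282 (power 90%).
n = 2 × (3.242 × 39.1 / 17.8)² = 2 × 50.72 = 101.44
Round up: n = 102 per group.

102 per group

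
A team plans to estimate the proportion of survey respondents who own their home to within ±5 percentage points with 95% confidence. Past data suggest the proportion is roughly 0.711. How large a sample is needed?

316

For a proportion with margin E = 0.05 at 95% confidence, z = 1.960.
n = p̂(1−p̂)(z/E)² = 0.711 × 0.289 × (1.960/0.05)² = 315.75
Round up: n = 316.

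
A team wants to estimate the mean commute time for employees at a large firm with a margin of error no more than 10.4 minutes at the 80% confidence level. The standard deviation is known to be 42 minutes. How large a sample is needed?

For a mean, the margin of error is E = z·σ/√n, so n = (zσ/E)².
At 80% confidence, z = 1.282.
n = (1.282 × 42 / 10.4)² = 26.80
Round up: n = 27.

27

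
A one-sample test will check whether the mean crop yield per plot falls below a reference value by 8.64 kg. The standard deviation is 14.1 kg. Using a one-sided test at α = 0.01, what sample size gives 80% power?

For a one-sample z-test, n = ((z_α + z_β)·σ/δ)².
z_α = 2.326 (one-sided α = 0.01); z_β = 0.842 (power 80% → β = 0.2).
n = (3.168 × 14.1 / 8.64)² = 26.73
Round up: n = 27.

27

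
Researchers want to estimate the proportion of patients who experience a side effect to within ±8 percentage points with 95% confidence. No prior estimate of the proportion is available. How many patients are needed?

For a proportion with margin E = 0.08 at 95% confidence, z = 1.960.
With no prior estimate, use p = 0.5, which maximizes p(1−p) at 0.25.
n = 0.25 × (z/E)² = 0.25 × (1.960/0.08)² = 150.06
Round up: n = 151.

151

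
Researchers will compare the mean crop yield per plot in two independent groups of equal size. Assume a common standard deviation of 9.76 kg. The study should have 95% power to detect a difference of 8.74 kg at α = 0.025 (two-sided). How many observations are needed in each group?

For two equal groups, n per group = 2·((z_{α/2} + z_β)·σ/δ)².
z_{α/2} = 2.241; z_β = 1.645 (power 95%).
n = 2 × (3.886 × 9.76 / 8.74)² = 2 × 18.83 = 37.66
Round up: n = 38 per group.

38 per group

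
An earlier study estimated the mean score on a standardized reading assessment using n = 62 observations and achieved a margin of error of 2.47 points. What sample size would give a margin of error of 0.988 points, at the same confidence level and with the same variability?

Margin of error scales as 1/√n, so n₂ = n₁·(E₁/E₂)².
n₂ = 62 × (2.47/0.988)² = 62 × 6.25 = 387.50
Round up: n₂ = 388.

388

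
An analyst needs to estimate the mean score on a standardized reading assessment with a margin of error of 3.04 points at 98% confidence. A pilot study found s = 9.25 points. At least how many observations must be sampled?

For a mean, the margin of error is E = z·σ/√n, so n = (zσ/E)².
At 98% confidence, z = 2.326.
n = (2.326 × 9.25 / 3.04)² = 50.09
Round up: n = 51.

51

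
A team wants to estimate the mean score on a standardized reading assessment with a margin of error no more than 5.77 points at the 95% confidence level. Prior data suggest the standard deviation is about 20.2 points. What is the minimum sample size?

48

For a mean, the margin of error is E = z·σ/√n, so n = (zσ/E)².
At 95% confidence, z = 1.960.
n = (1.960 × 20.2 / 5.77)² = 47.08
Round up: n = 48.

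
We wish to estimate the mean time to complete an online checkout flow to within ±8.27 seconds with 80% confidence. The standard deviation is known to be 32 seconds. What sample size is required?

For a mean, the margin of error is E = z·σ/√n, so n = (zσ/E)².
At 80% confidence, z = 1.282.
n = (1.282 × 32 / 8.27)² = 24.61
Round up: n = 25.

25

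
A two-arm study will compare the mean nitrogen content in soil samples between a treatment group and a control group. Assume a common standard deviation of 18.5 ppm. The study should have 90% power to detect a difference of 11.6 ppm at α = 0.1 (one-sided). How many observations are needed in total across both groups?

For two equal groups, n per group = 2·((z_α + z_β)·σ/δ)².
z_α = 1.282; z_β = 1.282 (power 90%).
n = 2 × (2.564 × 18.5 / 11.6)² = 2 × 16.72 = 33.44
Round up: n = 34 per group.
Total across both groups: 2 × 34 = 68.

68 total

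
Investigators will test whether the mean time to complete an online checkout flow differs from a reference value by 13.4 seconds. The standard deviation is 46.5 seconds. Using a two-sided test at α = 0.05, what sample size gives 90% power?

For a one-sample z-test, n = ((z_{α/2} + z_β)·σ/δ)².
z_{α/2} = 1.960 (two-sided α = 0.05); z_β = 1.282 (power 90% → β = 0.1).
n = (3.242 × 46.5 / 13.4)² = 126.57
Round up: n = 127.

127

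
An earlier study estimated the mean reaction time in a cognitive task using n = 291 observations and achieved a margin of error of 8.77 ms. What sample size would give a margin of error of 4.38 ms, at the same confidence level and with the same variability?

1167

Margin of error scales as 1/√n, so n₂ = n₁·(E₁/E₂)².
n₂ = 291 × (8.77/4.38)² = 291 × 4.009 = 1166.62
Round up: n₂ = 1167.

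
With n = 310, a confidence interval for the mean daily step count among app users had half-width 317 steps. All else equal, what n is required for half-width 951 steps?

Margin of error scales as 1/√n, so n₂ = n₁·(E₁/E₂)².
n₂ = 310 × (317/951)² = 310 × 0.1111 = 34.44
Round up: n₂ = 35.

35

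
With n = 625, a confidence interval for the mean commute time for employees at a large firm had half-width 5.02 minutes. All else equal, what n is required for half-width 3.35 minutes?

Margin of error scales as 1/√n, so n₂ = n₁·(E₁/E₂)².
n₂ = 625 × (5.02/3.35)² = 625 × 2.246 = 1403.75
Round up: n₂ = 1404.

n = 1404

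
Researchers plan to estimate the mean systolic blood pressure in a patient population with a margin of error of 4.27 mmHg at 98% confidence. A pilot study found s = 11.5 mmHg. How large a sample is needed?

For a mean, the margin of error is E = z·σ/√n, so n = (zσ/E)².
At 98% confidence, z = 2.326.
n = (2.326 × 11.5 / 4.27)² = 39.24
Round up: n = 40.

40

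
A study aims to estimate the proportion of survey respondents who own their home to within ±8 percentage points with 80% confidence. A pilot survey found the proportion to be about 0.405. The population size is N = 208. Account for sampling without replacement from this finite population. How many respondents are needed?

For a proportion with margin E = 0.08 at 80% confidence, z = 1.282.
n = p̂(1−p̂)(z/E)² = 0.405 × 0.595 × (1.282/0.08)² = 61.88 — call this n₀.
Finite-population correction with N = 208: n = n₀ / (1 + (n₀−1)/N) = 61.88 / 1.293 = 47.86
Round up: n = 48.

n = 48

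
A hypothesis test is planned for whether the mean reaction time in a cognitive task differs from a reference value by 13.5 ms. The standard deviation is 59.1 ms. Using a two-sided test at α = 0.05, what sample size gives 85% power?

173

For a one-sample z-test, n = ((z_{α/2} + z_β)·σ/δ)².
z_{α/2} = 1.960 (two-sided α = 0.05); z_β = 1.036 (power 85% → β = 0.15).
n = (2.996 × 59.1 / 13.5)² = 172.02
Round up: n = 173.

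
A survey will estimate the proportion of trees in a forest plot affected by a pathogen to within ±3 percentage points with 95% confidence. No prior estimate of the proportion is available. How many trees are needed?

For a proportion with margin E = 0.03 at 95% confidence, z = 1.960.
With no prior estimate, use p = 0.5, which maximizes p(1−p) at 0.25.
n = 0.25 × (z/E)² = 0.25 × (1.960/0.03)² = 1067.11
Round up: n = 1068.

1068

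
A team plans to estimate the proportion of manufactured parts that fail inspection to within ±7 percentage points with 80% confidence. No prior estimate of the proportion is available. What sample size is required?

For a proportion with margin E = 0.07 at 80% confidence, z = 1.282.
With no prior estimate, use p = 0.5, which maximizes p(1−p) at 0.25.
n = 0.25 × (z/E)² = 0.25 × (1.282/0.07)² = 83.85
Round up: n = 84.

84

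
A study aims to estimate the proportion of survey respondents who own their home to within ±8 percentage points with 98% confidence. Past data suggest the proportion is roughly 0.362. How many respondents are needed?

n = 196

For a proportion with margin E = 0.08 at 98% confidence, z = 2.326.
n = p̂(1−p̂)(z/E)² = 0.362 × 0.638 × (2.326/0.08)² = 195.24
Round up: n = 196.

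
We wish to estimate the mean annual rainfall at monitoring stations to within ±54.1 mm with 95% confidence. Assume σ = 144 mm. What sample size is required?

28

For a mean, the margin of error is E = z·σ/√n, so n = (zσ/E)².
At 95% confidence, z = 1.960.
n = (1.960 × 144 / 54.1)² = 27.22
Round up: n = 28.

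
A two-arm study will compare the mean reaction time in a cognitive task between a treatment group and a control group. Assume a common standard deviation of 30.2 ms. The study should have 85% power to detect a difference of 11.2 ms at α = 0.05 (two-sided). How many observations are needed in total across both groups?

For two equal groups, n per group = 2·((z_{α/2} + z_β)·σ/δ)².
z_{α/2} = 1.960; z_β = 1.036 (power 85%).
n = 2 × (2.996 × 30.2 / 11.2)² = 2 × 65.26 = 130.52
Round up: n = 131 per group.
Total across both groups: 2 × 131 = 262.

262 total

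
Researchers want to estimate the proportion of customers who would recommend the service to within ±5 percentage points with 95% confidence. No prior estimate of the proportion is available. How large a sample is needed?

385

For a proportion with margin E = 0.05 at 95% confidence, z = 1.960.
With no prior estimate, use p = 0.5, which maximizes p(1−p) at 0.25.
n = 0.25 × (z/E)² = 0.25 × (1.960/0.05)² = 384.16
Round up: n = 385.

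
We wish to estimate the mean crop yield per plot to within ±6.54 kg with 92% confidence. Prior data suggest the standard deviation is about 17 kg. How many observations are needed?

For a mean, the margin of error is E = z·σ/√n, so n = (zσ/E)².
At 92% confidence, z = 1.751.
n = (1.751 × 17 / 6.54)² = 20.72
Round up: n = 21.

n = 21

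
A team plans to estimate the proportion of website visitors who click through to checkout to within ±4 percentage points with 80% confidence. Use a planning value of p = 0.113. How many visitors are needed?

For a proportion with margin E = 0.04 at 80% confidence, z = 1.282.
n = p̂(1−p̂)(z/E)² = 0.113 × 0.887 × (1.282/0.04)² = 102.96
Round up: n = 103.

103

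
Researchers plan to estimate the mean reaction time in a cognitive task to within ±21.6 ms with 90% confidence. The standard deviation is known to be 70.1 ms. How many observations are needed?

For a mean, the margin of error is E = z·σ/√n, so n = (zσ/E)².
At 90% confidence, z = 1.645.
n = (1.645 × 70.1 / 21.6)² = 28.50
Round up: n = 29.

29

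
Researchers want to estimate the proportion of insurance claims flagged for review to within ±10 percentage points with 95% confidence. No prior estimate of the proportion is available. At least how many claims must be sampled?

For a proportion with margin E = 0.1 at 95% confidence, z = 1.960.
With no prior estimate, use p = 0.5, which maximizes p(1−p) at 0.25.
n = 0.25 × (z/E)² = 0.25 × (1.960/0.1)² = 96.04
Round up: n = 97.

97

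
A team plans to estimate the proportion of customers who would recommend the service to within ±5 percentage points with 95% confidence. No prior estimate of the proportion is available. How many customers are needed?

385

For a proportion with margin E = 0.05 at 95% confidence, z = 1.960.
With no prior estimate, use p = 0.5, which maximizes p(1−p) at 0.25.
n = 0.25 × (z/E)² = 0.25 × (1.960/0.05)² = 384.16
Round up: n = 385.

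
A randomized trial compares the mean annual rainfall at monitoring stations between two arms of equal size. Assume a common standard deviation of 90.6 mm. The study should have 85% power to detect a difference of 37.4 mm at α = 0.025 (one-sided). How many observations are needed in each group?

106 per group

For two equal groups, n per group = 2·((z_α + z_β)·σ/δ)².
z_α = 1.960; z_β = 1.036 (power 85%).
n = 2 × (2.996 × 90.6 / 37.4)² = 2 × 52.67 = 105.34
Round up: n = 106 per group.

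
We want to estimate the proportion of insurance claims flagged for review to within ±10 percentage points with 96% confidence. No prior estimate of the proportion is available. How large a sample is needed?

For a proportion with margin E = 0.1 at 96% confidence, z = 2.054.
With no prior estimate, use p = 0.5, which maximizes p(1−p) at 0.25.
n = 0.25 × (z/E)² = 0.25 × (2.054/0.1)² = 105.47
Round up: n = 106.

106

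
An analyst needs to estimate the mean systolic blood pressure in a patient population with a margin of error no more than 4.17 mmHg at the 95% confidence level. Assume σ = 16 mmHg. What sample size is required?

For a mean, the margin of error is E = z·σ/√n, so n = (zσ/E)².
At 95% confidence, z = 1.960.
n = (1.960 × 16 / 4.17)² = 56.56
Round up: n = 57.

57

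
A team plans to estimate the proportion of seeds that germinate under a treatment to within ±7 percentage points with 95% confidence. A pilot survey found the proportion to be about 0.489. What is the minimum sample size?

For a proportion with margin E = 0.07 at 95% confidence, z = 1.960.
n = p̂(1−p̂)(z/E)² = 0.489 × 0.511 × (1.960/0.07)² = 195.91
Round up: n = 196.

n = 196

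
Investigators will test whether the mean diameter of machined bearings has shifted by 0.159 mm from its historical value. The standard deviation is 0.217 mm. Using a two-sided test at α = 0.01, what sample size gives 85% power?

For a one-sample z-test, n = ((z_{α/2} + z_β)·σ/δ)².
z_{α/2} = 2.576 (two-sided α = 0.01); z_β = 1.036 (power 85% → β = 0.15).
n = (3.612 × 0.217 / 0.159)² = 24.30
Round up: n = 25.

25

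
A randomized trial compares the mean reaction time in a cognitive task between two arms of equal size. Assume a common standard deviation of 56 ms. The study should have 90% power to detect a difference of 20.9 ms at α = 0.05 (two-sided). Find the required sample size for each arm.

For two equal groups, n per group = 2·((z_{α/2} + z_β)·σ/δ)².
z_{α/2} = 1.960; z_β = 1.282 (power 90%).
n = 2 × (3.242 × 56 / 20.9)² = 2 × 75.46 = 150.92
Round up: n = 151 per group.

151 per group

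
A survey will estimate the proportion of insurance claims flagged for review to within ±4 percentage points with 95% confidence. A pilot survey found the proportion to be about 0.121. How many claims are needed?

n = 256

For a proportion with margin E = 0.04 at 95% confidence, z = 1.960.
n = p̂(1−p̂)(z/E)² = 0.121 × 0.879 × (1.960/0.04)² = 255.37
Round up: n = 256.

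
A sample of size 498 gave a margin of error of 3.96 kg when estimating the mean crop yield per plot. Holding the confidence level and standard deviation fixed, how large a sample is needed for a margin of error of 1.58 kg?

Margin of error scales as 1/√n, so n₂ = n₁·(E₁/E₂)².
n₂ = 498 × (3.96/1.58)² = 498 × 6.282 = 3128.44
Round up: n₂ = 3129.

3129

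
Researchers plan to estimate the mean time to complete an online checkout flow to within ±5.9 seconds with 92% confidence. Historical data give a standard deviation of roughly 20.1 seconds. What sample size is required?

For a mean, the margin of error is E = z·σ/√n, so n = (zσ/E)².
At 92% confidence, z = 1.751.
n = (1.751 × 20.1 / 5.9)² = 35.58
Round up: n = 36.

n = 36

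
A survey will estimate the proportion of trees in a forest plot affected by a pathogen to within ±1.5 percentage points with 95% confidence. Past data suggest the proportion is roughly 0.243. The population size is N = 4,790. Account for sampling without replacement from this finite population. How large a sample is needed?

For a proportion with margin E = 0.015 at 95% confidence, z = 1.960.
n = p̂(1−p̂)(z/E)² = 0.243 × 0.757 × (1.960/0.015)² = 3140.74 — call this n₀.
Finite-population correction with N = 4,790: n = n₀ / (1 + (n₀−1)/N) = 3140.74 / 1.655 = 1897.73
Round up: n = 1898.

1898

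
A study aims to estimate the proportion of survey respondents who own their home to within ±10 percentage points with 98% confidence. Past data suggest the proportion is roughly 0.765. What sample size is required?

For a proportion with margin E = 0.1 at 98% confidence, z = 2.326.
n = p̂(1−p̂)(z/E)² = 0.765 × 0.235 × (2.326/0.1)² = 97.26
Round up: n = 98.

98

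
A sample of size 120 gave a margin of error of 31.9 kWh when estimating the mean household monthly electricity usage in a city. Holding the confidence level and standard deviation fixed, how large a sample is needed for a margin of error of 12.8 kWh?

Margin of error scales as 1/√n, so n₂ = n₁·(E₁/E₂)².
n₂ = 120 × (31.9/12.8)² = 120 × 6.211 = 745.32
Round up: n₂ = 746.

746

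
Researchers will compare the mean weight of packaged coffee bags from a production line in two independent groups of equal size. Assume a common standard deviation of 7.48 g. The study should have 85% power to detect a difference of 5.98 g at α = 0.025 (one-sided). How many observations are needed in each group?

29 per group

For two equal groups, n per group = 2·((z_α + z_β)·σ/δ)².
z_α = 1.960; z_β = 1.036 (power 85%).
n = 2 × (2.996 × 7.48 / 5.98)² = 2 × 14.04 = 28.08
Round up: n = 29 per group.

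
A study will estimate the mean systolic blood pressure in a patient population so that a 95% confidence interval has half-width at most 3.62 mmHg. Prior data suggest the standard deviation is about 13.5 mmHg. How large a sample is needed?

54

For a mean, the margin of error is E = z·σ/√n, so n = (zσ/E)².
At 95% confidence, z = 1.960.
n = (1.960 × 13.5 / 3.62)² = 53.43
Round up: n = 54.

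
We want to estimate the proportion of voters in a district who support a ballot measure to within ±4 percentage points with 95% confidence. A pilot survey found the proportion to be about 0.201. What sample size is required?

386

For a proportion with margin E = 0.04 at 95% confidence, z = 1.960.
n = p̂(1−p̂)(z/E)² = 0.201 × 0.799 × (1.960/0.04)² = 385.60
Round up: n = 386.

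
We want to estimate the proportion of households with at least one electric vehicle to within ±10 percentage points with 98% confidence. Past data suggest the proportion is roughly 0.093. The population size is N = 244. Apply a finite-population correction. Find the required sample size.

39

For a proportion with margin E = 0.1 at 98% confidence, z = 2.326.
n = p̂(1−p̂)(z/E)² = 0.093 × 0.907 × (2.326/0.1)² = 45.64 — call this n₀.
Finite-population correction with N = 244: n = n₀ / (1 + (n₀−1)/N) = 45.64 / 1.183 = 38.58
Round up: n = 39.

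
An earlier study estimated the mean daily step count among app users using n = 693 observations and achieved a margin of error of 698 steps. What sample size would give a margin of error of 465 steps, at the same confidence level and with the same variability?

Margin of error scales as 1/√n, so n₂ = n₁·(E₁/E₂)².
n₂ = 693 × (698/465)² = 693 × 2.253 = 1561.33
Round up: n₂ = 1562.

1562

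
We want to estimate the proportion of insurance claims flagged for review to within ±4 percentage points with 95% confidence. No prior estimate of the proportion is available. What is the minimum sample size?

For a proportion with margin E = 0.04 at 95% confidence, z = 1.960.
With no prior estimate, use p = 0.5, which maximizes p(1−p) at 0.25.
n = 0.25 × (z/E)² = 0.25 × (1.960/0.04)² = 600.25
Round up: n = 601.

601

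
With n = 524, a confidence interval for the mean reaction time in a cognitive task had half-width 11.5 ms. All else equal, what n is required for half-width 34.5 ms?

59

Margin of error scales as 1/√n, so n₂ = n₁·(E₁/E₂)².
n₂ = 524 × (11.5/34.5)² = 524 × 0.1111 = 58.22
Round up: n₂ = 59.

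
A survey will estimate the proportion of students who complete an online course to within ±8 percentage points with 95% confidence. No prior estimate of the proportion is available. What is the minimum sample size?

For a proportion with margin E = 0.08 at 95% confidence, z = 1.960.
With no prior estimate, use p = 0.5, which maximizes p(1−p) at 0.25.
n = 0.25 × (z/E)² = 0.25 × (1.960/0.08)² = 150.06
Round up: n = 151.

151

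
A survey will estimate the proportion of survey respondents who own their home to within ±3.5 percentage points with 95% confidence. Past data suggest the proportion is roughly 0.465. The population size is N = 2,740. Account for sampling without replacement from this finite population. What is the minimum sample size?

For a proportion with margin E = 0.035 at 95% confidence, z = 1.960.
n = p̂(1−p̂)(z/E)² = 0.465 × 0.535 × (1.960/0.035)² = 780.16 — call this n₀.
Finite-population correction with N = 2,740: n = n₀ / (1 + (n₀−1)/N) = 780.16 / 1.284 = 607.60
Round up: n = 608.

n = 608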